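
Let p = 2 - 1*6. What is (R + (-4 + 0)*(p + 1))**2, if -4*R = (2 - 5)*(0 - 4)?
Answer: 81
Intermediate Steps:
p = -4 (p = 2 - 6 = -4)
R = -3 (R = -(2 - 5)*(0 - 4)/4 = -(-3)*(-4)/4 = -1/4*12 = -3)
(R + (-4 + 0)*(p + 1))**2 = (-3 + (-4 + 0)*(-4 + 1))**2 = (-3 - 4*(-3))**2 = (-3 + 12)**2 = 9**2 = 81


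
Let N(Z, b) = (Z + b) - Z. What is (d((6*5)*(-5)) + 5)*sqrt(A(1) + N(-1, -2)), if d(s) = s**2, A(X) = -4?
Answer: 22505*I*sqrt(6) ≈ 55126.0*I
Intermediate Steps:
N(Z, b) = b
(d((6*5)*(-5)) + 5)*sqrt(A(1) + N(-1, -2)) = (((6*5)*(-5))**2 + 5)*sqrt(-4 - 2) = ((30*(-5))**2 + 5)*sqrt(-6) = ((-150)**2 + 5)*(I*sqrt(6)) = (22500 + 5)*(I*sqrt(6)) = 22505*(I*sqrt(6)) = 22505*I*sqrt(6)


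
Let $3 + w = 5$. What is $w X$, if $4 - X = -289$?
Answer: $586$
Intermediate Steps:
$X = 293$ ($X = 4 - -289 = 4 + 289 = 293$)
$w = 2$ ($w = -3 + 5 = 2$)
$w X = 2 \cdot 293 = 586$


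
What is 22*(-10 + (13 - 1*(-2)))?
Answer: 110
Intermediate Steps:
22*(-10 + (13 - 1*(-2))) = 22*(-10 + (13 + 2)) = 22*(-10 + 15) = 22*5 = 110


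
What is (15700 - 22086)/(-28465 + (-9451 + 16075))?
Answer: 6386/21841 ≈ 0.29239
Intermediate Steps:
(15700 - 22086)/(-28465 + (-9451 + 16075)) = -6386/(-28465 + 6624) = -6386/(-21841) = -6386*(-1/21841) = 6386/21841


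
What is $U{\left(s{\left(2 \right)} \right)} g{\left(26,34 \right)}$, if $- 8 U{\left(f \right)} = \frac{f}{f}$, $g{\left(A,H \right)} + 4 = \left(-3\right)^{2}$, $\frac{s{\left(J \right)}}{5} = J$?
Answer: $- \frac{5}{8} \approx -0.625$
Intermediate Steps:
$s{\left(J \right)} = 5 J$
$g{\left(A,H \right)} = 5$ ($g{\left(A,H \right)} = -4 + \left(-3\right)^{2} = -4 + 9 = 5$)
$U{\left(f \right)} = - \frac{1}{8}$ ($U{\left(f \right)} = - \frac{f \frac{1}{f}}{8} = \left(- \frac{1}{8}\right) 1 = - \frac{1}{8}$)
$U{\left(s{\left(2 \right)} \right)} g{\left(26,34 \right)} = \left(- \frac{1}{8}\right) 5 = - \frac{5}{8}$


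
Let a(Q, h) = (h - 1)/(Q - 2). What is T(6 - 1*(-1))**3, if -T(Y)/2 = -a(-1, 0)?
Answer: 8/27 ≈ 0.29630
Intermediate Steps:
a(Q, h) = (-1 + h)/(-2 + Q)
T(Y) = 2/3 (T(Y) = -(-2)*(-1 + 0)/(-2 - 1) = -(-2)*-1/(-3) = -(-2)*(-1/3*(-1)) = -(-2)/3 = -2*(-1/3) = 2/3)
T(6 - 1*(-1))**3 = (2/3)**3 = 8/27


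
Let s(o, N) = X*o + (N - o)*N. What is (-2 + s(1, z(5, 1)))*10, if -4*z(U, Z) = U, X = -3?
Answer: -175/8 ≈ -21.875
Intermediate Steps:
z(U, Z) = -U/4
s(o, N) = -3*o + N*(N - o) (s(o, N) = -3*o + (N - o)*N = -3*o + N*(N - o))
(-2 + s(1, z(5, 1)))*10 = (-2 + ((-¼*5)² - 3*1 - 1*(-¼*5)*1))*10 = (-2 + ((-5/4)² - 3 - 1*(-5/4)*1))*10 = (-2 + (25/16 - 3 + 5/4))*10 = (-2 - 3/16)*10 = -35/16*10 = -175/8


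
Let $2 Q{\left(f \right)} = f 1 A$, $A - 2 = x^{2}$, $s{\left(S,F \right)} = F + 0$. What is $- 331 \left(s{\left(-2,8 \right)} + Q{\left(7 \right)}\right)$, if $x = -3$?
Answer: $- \frac{30783}{2} \approx -15392.0$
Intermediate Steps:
$s{\left(S,F \right)} = F$
$A = 11$ ($A = 2 + \left(-3\right)^{2} = 2 + 9 = 11$)
$Q{\left(f \right)} = \frac{11 f}{2}$ ($Q{\left(f \right)} = \frac{f 1 \cdot 11}{2} = \frac{f 11}{2} = \frac{11 f}{2}$)
$- 331 \left(s{\left(-2,8 \right)} + Q{\left(7 \right)}\right) = - 331 \left(8 + \frac{11}{2} \cdot 7\right) = - 331 \left(8 + \frac{77}{2}\right) = \left(-331\right) \frac{93}{2} = - \frac{30783}{2}$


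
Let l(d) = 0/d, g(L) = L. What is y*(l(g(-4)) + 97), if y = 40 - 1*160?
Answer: -11640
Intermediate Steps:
y = -120 (y = 40 - 160 = -120)
l(d) = 0
y*(l(g(-4)) + 97) = -120*(0 + 97) = -120*97 = -11640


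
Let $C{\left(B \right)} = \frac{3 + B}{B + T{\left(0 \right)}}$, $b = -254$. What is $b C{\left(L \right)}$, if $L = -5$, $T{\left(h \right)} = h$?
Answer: $- \frac{508}{5} \approx -101.6$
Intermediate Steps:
$C{\left(B \right)} = \frac{3 + B}{B}$ ($C{\left(B \right)} = \frac{3 + B}{B + 0} = \frac{3 + B}{B}$)
$b C{\left(L \right)} = - 254 \frac{3 - 5}{-5} = - 254 \left(\left(- \frac{1}{5}\right) \left(-2\right)\right) = \left(-254\right) \frac{2}{5} = - \frac{508}{5}$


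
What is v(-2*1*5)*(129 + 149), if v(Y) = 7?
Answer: 1946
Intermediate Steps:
v(-2*1*5)*(129 + 149) = 7*(129 + 149) = 7*278 = 1946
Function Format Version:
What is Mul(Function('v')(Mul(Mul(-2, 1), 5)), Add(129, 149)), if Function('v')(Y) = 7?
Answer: 1946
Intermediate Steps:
Mul(Function('v')(Mul(Mul(-2, 1), 5)), Add(129, 149)) = Mul(7, Add(129, 149)) = Mul(7, 278) = 1946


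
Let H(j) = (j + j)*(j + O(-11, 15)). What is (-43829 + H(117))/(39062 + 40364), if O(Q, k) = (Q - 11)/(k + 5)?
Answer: -41771/198565 ≈ -0.21036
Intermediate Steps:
O(Q, k) = (-11 + Q)/(5 + k)
H(j) = 2*j*(-11/10 + j) (H(j) = (j + j)*(j + (-11 - 11)/(5 + 15)) = (2*j)*(j - 22/20) = (2*j)*(j + (1/20)*(-22)) = (2*j)*(j - 11/10) = (2*j)*(-11/10 + j) = 2*j*(-11/10 + j))
(-43829 + H(117))/(39062 + 40364) = (-43829 + (⅕)*117*(-11 + 10*117))/(39062 + 40364) = (-43829 + (⅕)*117*(-11 + 1170))/79426 = (-43829 + (⅕)*117*1159)*(1/79426) = (-43829 + 135603/5)*(1/79426) = -83542/5*1/79426 = -41771/198565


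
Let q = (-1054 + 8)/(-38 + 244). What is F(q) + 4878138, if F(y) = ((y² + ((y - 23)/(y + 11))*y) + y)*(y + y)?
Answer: 1625642740355226/333281735 ≈ 4.8777e+6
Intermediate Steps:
q = -523/103 (q = -1046/206 = -1046*1/206 = -523/103 ≈ -5.0777)
F(y) = 2*y*(y + y² + y*(-23 + y)/(11 + y)) (F(y) = ((y² + ((-23 + y)/(11 + y))*y) + y)*(2*y) = ((y² + y*(-23 + y)/(11 + y)) + y)*(2*y) = (y + y² + y*(-23 + y)/(11 + y))*(2*y) = 2*y*(y + y² + y*(-23 + y)/(11 + y)))
F(q) + 4878138 = 2*(-523/103)²*(-12 + (-523/103)² + 13*(-523/103))/(11 - 523/103) + 4878138 = 2*(273529/10609)*(-12 + 273529/10609 - 6799/103)/(610/103) + 4878138 = 2*(273529/10609)*(103/610)*(-554076/10609) + 4878138 = -151555854204/333281735 + 4878138 = 1625642740355226/333281735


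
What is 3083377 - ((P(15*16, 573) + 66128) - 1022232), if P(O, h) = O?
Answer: 4039241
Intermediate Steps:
3083377 - ((P(15*16, 573) + 66128) - 1022232) = 3083377 - ((15*16 + 66128) - 1022232) = 3083377 - ((240 + 66128) - 1022232) = 3083377 - (66368 - 1022232) = 3083377 - 1*(-955864) = 3083377 + 955864 = 4039241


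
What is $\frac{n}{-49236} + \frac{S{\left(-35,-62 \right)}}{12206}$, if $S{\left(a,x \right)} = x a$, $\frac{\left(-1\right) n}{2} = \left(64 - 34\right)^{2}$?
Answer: $\frac{5367205}{25040609} \approx 0.21434$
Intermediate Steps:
$n = -1800$ ($n = - 2 \left(64 - 34\right)^{2} = - 2 \cdot 30^{2} = \left(-2\right) 900 = -1800$)
$S{\left(a,x \right)} = a x$
$\frac{n}{-49236} + \frac{S{\left(-35,-62 \right)}}{12206} = - \frac{1800}{-49236} + \frac{\left(-35\right) \left(-62\right)}{12206} = \left(-1800\right) \left(- \frac{1}{49236}\right) + 2170 \cdot \frac{1}{12206} = \frac{150}{4103} + \frac{1085}{6103} = \frac{5367205}{25040609}$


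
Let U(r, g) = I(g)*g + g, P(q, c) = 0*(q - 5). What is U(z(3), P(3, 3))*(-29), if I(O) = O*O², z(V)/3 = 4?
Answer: 0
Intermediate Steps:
z(V) = 12 (z(V) = 3*4 = 12)
P(q, c) = 0 (P(q, c) = 0*(-5 + q) = 0)
I(O) = O³
U(r, g) = g + g⁴ (U(r, g) = g³*g + g = g⁴ + g = g + g⁴)
U(z(3), P(3, 3))*(-29) = (0 + 0⁴)*(-29) = (0 + 0)*(-29) = 0*(-29) = 0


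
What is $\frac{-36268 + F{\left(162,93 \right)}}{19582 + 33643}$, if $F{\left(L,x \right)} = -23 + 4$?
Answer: $- \frac{36287}{53225} \approx -0.68177$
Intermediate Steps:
$F{\left(L,x \right)} = -19$
$\frac{-36268 + F{\left(162,93 \right)}}{19582 + 33643} = \frac{-36268 - 19}{19582 + 33643} = - \frac{36287}{53225}$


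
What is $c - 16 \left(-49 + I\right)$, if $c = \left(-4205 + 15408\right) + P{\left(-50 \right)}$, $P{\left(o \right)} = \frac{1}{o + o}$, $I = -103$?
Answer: $\frac{1363499}{100} \approx 13635.0$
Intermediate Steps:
$P{\left(o \right)} = \frac{1}{2 o}$
$c = \frac{1120299}{100}$ ($c = \left(-4205 + 15408\right) + \frac{1}{2 \left(-50\right)} = 11203 + \frac{1}{2} \left(- \frac{1}{50}\right) = 11203 - \frac{1}{100} = \frac{1120299}{100} \approx 11203.0$)
$c - 16 \left(-49 + I\right) = \frac{1120299}{100} - 16 \left(-49 - 103\right) = \frac{1120299}{100} - -2432 = \frac{1120299}{100} + 2432 = \frac{1363499}{100}$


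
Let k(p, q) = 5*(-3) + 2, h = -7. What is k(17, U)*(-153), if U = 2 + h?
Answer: 1989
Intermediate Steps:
U = -5 (U = 2 - 7 = -5)
k(p, q) = -13 (k(p, q) = -15 + 2 = -13)
k(17, U)*(-153) = -13*(-153) = 1989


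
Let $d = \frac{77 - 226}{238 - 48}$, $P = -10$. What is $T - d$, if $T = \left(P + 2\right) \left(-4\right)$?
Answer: $\frac{6229}{190} \approx 32.784$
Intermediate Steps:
$T = 32$ ($T = \left(-10 + 2\right) \left(-4\right) = \left(-8\right) \left(-4\right) = 32$)
$d = - \frac{149}{190} \approx -0.78421$
$T - d = 32 - - \frac{149}{190} = 32 + \frac{149}{190} = \frac{6229}{190}$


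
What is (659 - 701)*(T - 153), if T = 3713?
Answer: -149520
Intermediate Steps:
(659 - 701)*(T - 153) = (659 - 701)*(3713 - 153) = -42*3560 = -149520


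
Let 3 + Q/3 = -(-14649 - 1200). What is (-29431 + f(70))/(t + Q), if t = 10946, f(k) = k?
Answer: -29361/58484 ≈ -0.50204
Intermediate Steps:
Q = 47538 (Q = -9 + 3*(-(-14649 - 1200)) = -9 + 3*(-1*(-15849)) = -9 + 3*15849 = -9 + 47547 = 47538)
(-29431 + f(70))/(t + Q) = (-29431 + 70)/(10946 + 47538) = -29361/58484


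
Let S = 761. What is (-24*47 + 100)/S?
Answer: -1028/761 ≈ -1.3509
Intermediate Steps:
(-24*47 + 100)/S = (-24*47 + 100)/761 = (-1128 + 100)*(1/761) = -1028*1/761 = -1028/761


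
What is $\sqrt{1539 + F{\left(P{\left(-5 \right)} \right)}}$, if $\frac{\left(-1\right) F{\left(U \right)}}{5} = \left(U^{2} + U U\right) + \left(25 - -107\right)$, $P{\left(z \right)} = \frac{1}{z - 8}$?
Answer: $\frac{\sqrt{148541}}{13} \approx 29.647$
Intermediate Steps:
$P{\left(z \right)} = \frac{1}{-8 + z}$
$F{\left(U \right)} = -660 - 10 U^{2}$ ($F{\left(U \right)} = - 5 \left(\left(U^{2} + U U\right) + \left(25 - -107\right)\right) = - 5 \left(\left(U^{2} + U^{2}\right) + \left(25 + 107\right)\right) = - 5 \left(2 U^{2} + 132\right) = - 5 \left(132 + 2 U^{2}\right) = -660 - 10 U^{2}$)
$\sqrt{1539 + F{\left(P{\left(-5 \right)} \right)}} = \sqrt{1539 - \left(660 + 10 \left(\frac{1}{-8 - 5}\right)^{2}\right)} = \sqrt{1539 - \left(660 + 10 \left(\frac{1}{-13}\right)^{2}\right)} = \sqrt{1539 - \left(660 + 10 \left(- \frac{1}{13}\right)^{2}\right)} = \sqrt{1539 - \frac{111550}{169}} = \sqrt{\frac{148541}{169}} = \frac{\sqrt{148541}}{13}$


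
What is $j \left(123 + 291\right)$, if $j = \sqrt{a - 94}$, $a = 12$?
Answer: $414 i \sqrt{82} \approx 3748.9 i$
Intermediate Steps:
$j = i \sqrt{82}$ ($j = \sqrt{12 - 94} = \sqrt{-82} = i \sqrt{82} \approx 9.0554 i$)
$j \left(123 + 291\right) = i \sqrt{82} \left(123 + 291\right) = i \sqrt{82} \cdot 414 = 414 i \sqrt{82}$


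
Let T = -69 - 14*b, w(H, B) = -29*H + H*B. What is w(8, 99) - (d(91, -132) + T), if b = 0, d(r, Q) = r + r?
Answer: 447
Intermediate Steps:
d(r, Q) = 2*r
w(H, B) = -29*H + B*H
T = -69 (T = -69 - 14*0 = -69 + 0 = -69)
w(8, 99) - (d(91, -132) + T) = 8*(-29 + 99) - (2*91 - 69) = 8*70 - (182 - 69) = 560 - 1*113 = 560 - 113 = 447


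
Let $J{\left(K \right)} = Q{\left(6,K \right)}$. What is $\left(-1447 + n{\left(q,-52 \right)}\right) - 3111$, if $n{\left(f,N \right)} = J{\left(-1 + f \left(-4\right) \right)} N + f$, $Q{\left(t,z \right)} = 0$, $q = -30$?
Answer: $-4588$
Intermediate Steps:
$J{\left(K \right)} = 0$
$n{\left(f,N \right)} = f$ ($n{\left(f,N \right)} = 0 N + f = 0 + f = f$)
$\left(-1447 + n{\left(q,-52 \right)}\right) - 3111 = \left(-1447 - 30\right) - 3111 = -1477 - 3111 = -4588$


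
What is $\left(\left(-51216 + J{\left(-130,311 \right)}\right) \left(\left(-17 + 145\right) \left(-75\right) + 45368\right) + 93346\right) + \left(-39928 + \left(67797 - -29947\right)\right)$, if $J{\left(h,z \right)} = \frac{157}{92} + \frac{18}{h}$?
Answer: $- \frac{2738371526236}{1495} \approx -1.8317 \cdot 10^{9}$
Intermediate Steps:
$J{\left(h,z \right)} = \frac{157}{92} + \frac{18}{h}$ ($J{\left(h,z \right)} = 157 \cdot \frac{1}{92} + \frac{18}{h} = \frac{157}{92} + \frac{18}{h}$)
$\left(\left(-51216 + J{\left(-130,311 \right)}\right) \left(\left(-17 + 145\right) \left(-75\right) + 45368\right) + 93346\right) + \left(-39928 + \left(67797 - -29947\right)\right) = \left(\left(-51216 + \left(\frac{157}{92} + \frac{18}{-130}\right)\right) \left(\left(-17 + 145\right) \left(-75\right) + 45368\right) + 93346\right) + \left(-39928 + \left(67797 - -29947\right)\right) = \left(\left(-51216 + \left(\frac{157}{92} + 18 \left(- \frac{1}{130}\right)\right)\right) \left(128 \left(-75\right) + 45368\right) + 93346\right) + \left(-39928 + \left(67797 + 29947\right)\right) = \left(\left(-51216 + \left(\frac{157}{92} - \frac{9}{65}\right)\right) \left(-9600 + 45368\right) + 93346\right) + \left(-39928 + 97744\right) = \left(\left(-51216 + \frac{9377}{5980}\right) 35768 + 93346\right) + 57816 = \left(\left(- \frac{306262303}{5980}\right) 35768 + 93346\right) + 57816 = \left(- \frac{2738597513426}{1495} + 93346\right) + 57816 = - \frac{2738457961156}{1495} + 57816 = - \frac{2738371526236}{1495}$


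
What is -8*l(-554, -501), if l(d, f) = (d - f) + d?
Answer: 4856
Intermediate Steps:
l(d, f) = -f + 2*d
-8*l(-554, -501) = -8*(-1*(-501) + 2*(-554)) = -8*(501 - 1108) = -8*(-607) = 4856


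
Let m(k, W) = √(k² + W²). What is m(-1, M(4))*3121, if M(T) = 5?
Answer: 3121*√26 ≈ 15914.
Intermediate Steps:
m(k, W) = √(W² + k²)
m(-1, M(4))*3121 = √(5² + (-1)²)*3121 = √(25 + 1)*3121 = √26*3121 = 3121*√26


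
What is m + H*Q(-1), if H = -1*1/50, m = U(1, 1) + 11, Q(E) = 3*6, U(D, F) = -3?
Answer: 191/25 ≈ 7.6400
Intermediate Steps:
Q(E) = 18
m = 8 (m = -3 + 11 = 8)
H = -1/50 (H = -1*1/50 = -1/50 ≈ -0.020000)
m + H*Q(-1) = 8 - 1/50*18 = 8 - 9/25 = 191/25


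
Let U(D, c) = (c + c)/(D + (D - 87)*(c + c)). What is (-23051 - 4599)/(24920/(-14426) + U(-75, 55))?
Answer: 4517682225/283247 ≈ 15950.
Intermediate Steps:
U(D, c) = 2*c/(D + 2*c*(-87 + D)) (U(D, c) = (2*c)/(D + (-87 + D)*(2*c)) = (2*c)/(D + 2*c*(-87 + D)) = 2*c/(D + 2*c*(-87 + D)))
(-23051 - 4599)/(24920/(-14426) + U(-75, 55)) = (-23051 - 4599)/(24920/(-14426) + 2*55/(-75 - 174*55 + 2*(-75)*55)) = -27650/(24920*(-1/14426) + 2*55/(-75 - 9570 - 8250)) = -27650/(-12460/7213 + 2*55/(-17895)) = -27650/(-12460/7213 + 2*55*(-1/17895)) = -27650/(-12460/7213 - 22/3579) = -27650/(-44753026/25815327) = -27650*(-25815327/44753026) = 4517682225/283247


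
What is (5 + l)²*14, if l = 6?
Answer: 1694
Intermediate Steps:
(5 + l)²*14 = (5 + 6)²*14 = 11²*14 = 121*14 = 1694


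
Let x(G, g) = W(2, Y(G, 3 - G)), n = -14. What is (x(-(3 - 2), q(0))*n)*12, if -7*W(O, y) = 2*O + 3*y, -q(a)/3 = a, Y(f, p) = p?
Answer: 384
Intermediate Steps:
q(a) = -3*a
W(O, y) = -3*y/7 - 2*O/7 (W(O, y) = -(2*O + 3*y)/7 = -3*y/7 - 2*O/7)
x(G, g) = -13/7 + 3*G/7 (x(G, g) = -3*(3 - G)/7 - 2/7*2 = (-9/7 + 3*G/7) - 4/7 = -13/7 + 3*G/7)
(x(-(3 - 2), q(0))*n)*12 = ((-13/7 + 3*(-(3 - 2))/7)*(-14))*12 = ((-13/7 + 3*(-1*1)/7)*(-14))*12 = ((-13/7 + (3/7)*(-1))*(-14))*12 = ((-13/7 - 3/7)*(-14))*12 = -16/7*(-14)*12 = 32*12 = 384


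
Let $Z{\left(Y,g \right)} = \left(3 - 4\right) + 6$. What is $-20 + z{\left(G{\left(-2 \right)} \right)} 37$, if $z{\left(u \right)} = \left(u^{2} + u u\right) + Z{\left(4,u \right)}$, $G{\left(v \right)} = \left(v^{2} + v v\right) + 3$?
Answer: $9119$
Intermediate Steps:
$Z{\left(Y,g \right)} = 5$ ($Z{\left(Y,g \right)} = -1 + 6 = 5$)
$G{\left(v \right)} = 3 + 2 v^{2}$ ($G{\left(v \right)} = \left(v^{2} + v^{2}\right) + 3 = 2 v^{2} + 3 = 3 + 2 v^{2}$)
$z{\left(u \right)} = 5 + 2 u^{2}$ ($z{\left(u \right)} = \left(u^{2} + u u\right) + 5 = \left(u^{2} + u^{2}\right) + 5 = 2 u^{2} + 5 = 5 + 2 u^{2}$)
$-20 + z{\left(G{\left(-2 \right)} \right)} 37 = -20 + \left(5 + 2 \left(3 + 2 \left(-2\right)^{2}\right)^{2}\right) 37 = -20 + \left(5 + 2 \left(3 + 2 \cdot 4\right)^{2}\right) 37 = -20 + \left(5 + 2 \left(3 + 8\right)^{2}\right) 37 = -20 + \left(5 + 2 \cdot 11^{2}\right) 37 = -20 + \left(5 + 2 \cdot 121\right) 37 = -20 + \left(5 + 242\right) 37 = -20 + 247 \cdot 37 = -20 + 9139 = 9119$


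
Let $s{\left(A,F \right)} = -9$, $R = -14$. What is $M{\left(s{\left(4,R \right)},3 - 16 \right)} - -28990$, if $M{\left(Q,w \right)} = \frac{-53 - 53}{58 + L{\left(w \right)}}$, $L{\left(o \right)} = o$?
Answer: $\frac{1304444}{45} \approx 28988.0$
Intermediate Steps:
$M{\left(Q,w \right)} = - \frac{106}{58 + w}$ ($M{\left(Q,w \right)} = \frac{-53 - 53}{58 + w} = - \frac{106}{58 + w}$)
$M{\left(s{\left(4,R \right)},3 - 16 \right)} - -28990 = - \frac{106}{58 + \left(3 - 16\right)} - -28990 = - \frac{106}{58 + \left(3 - 16\right)} + 28990 = - \frac{106}{58 - 13} + 28990 = - \frac{106}{45} + 28990 = \frac{1304444}{45}$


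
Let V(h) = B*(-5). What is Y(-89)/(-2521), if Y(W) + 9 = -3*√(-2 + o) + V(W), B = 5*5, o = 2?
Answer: 134/2521 ≈ 0.053154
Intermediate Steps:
B = 25
V(h) = -125 (V(h) = 25*(-5) = -125)
Y(W) = -134 (Y(W) = -9 + (-3*√(-2 + 2) - 125) = -9 + (-3*√0 - 125) = -9 + (-3*0 - 125) = -9 + (0 - 125) = -9 - 125 = -134)
Y(-89)/(-2521) = -134/(-2521) = -134*(-1/2521) = 134/2521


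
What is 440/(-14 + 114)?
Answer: 22/5 ≈ 4.4000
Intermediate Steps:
440/(-14 + 114) = 440/100 = (1/100)*440 = 22/5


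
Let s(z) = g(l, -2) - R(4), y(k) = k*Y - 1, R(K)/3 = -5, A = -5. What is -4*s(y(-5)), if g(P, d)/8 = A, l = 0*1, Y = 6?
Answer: 100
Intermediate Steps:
l = 0
g(P, d) = -40 (g(P, d) = 8*(-5) = -40)
R(K) = -15 (R(K) = 3*(-5) = -15)
y(k) = -1 + 6*k (y(k) = k*6 - 1 = 6*k - 1 = -1 + 6*k)
s(z) = -25 (s(z) = -40 - 1*(-15) = -40 + 15 = -25)
-4*s(y(-5)) = -4*(-25) = 100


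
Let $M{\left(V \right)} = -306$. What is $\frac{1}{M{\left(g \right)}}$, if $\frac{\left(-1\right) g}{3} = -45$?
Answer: $- \frac{1}{306} \approx -0.003268$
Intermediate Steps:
$g = 135$ ($g = \left(-3\right) \left(-45\right) = 135$)
$\frac{1}{M{\left(g \right)}} = \frac{1}{-306} = - \frac{1}{306}$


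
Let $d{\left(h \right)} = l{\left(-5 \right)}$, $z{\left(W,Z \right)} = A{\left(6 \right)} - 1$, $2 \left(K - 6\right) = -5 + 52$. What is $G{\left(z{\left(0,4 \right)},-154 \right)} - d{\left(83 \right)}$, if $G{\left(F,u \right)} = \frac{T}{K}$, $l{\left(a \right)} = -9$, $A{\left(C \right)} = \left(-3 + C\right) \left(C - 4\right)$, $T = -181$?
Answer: $\frac{169}{59} \approx 2.8644$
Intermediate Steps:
$A{\left(C \right)} = \left(-4 + C\right) \left(-3 + C\right)$ ($A{\left(C \right)} = \left(-3 + C\right) \left(-4 + C\right) = \left(-4 + C\right) \left(-3 + C\right)$)
$K = \frac{59}{2}$ ($K = 6 + \frac{-5 + 52}{2} = 6 + \frac{1}{2} \cdot 47 = 6 + \frac{47}{2} = \frac{59}{2} \approx 29.5$)
$z{\left(W,Z \right)} = 5$ ($z{\left(W,Z \right)} = \left(12 + 6^{2} - 42\right) - 1 = \left(12 + 36 - 42\right) - 1 = 6 - 1 = 5$)
$d{\left(h \right)} = -9$
$G{\left(F,u \right)} = - \frac{362}{59}$ ($G{\left(F,u \right)} = - \frac{181}{\frac{59}{2}} = \left(-181\right) \frac{2}{59} = - \frac{362}{59}$)
$G{\left(z{\left(0,4 \right)},-154 \right)} - d{\left(83 \right)} = - \frac{362}{59} - -9 = - \frac{362}{59} + 9 = \frac{169}{59}$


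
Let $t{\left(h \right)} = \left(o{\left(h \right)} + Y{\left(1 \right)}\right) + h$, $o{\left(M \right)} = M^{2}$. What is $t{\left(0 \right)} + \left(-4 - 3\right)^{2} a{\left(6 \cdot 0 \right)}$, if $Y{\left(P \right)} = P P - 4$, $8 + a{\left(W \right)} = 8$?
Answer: $-3$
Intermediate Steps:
$a{\left(W \right)} = 0$ ($a{\left(W \right)} = -8 + 8 = 0$)
$Y{\left(P \right)} = -4 + P^{2}$ ($Y{\left(P \right)} = P^{2} - 4 = -4 + P^{2}$)
$t{\left(h \right)} = -3 + h + h^{2}$ ($t{\left(h \right)} = \left(h^{2} - \left(4 - 1^{2}\right)\right) + h = \left(h^{2} + \left(-4 + 1\right)\right) + h = \left(h^{2} - 3\right) + h = \left(-3 + h^{2}\right) + h = -3 + h + h^{2}$)
$t{\left(0 \right)} + \left(-4 - 3\right)^{2} a{\left(6 \cdot 0 \right)} = \left(-3 + 0 + 0^{2}\right) + \left(-4 - 3\right)^{2} \cdot 0 = \left(-3 + 0 + 0\right) + \left(-7\right)^{2} \cdot 0 = -3 + 49 \cdot 0 = -3 + 0 = -3$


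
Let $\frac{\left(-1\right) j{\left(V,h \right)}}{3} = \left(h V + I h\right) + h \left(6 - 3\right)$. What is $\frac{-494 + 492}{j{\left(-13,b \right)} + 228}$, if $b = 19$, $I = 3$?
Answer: $- \frac{2}{627} \approx -0.0031898$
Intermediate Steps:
$j{\left(V,h \right)} = - 18 h - 3 V h$ ($j{\left(V,h \right)} = - 3 \left(\left(h V + 3 h\right) + h \left(6 - 3\right)\right) = - 3 \left(\left(V h + 3 h\right) + h 3\right) = - 3 \left(\left(3 h + V h\right) + 3 h\right) = - 3 \left(6 h + V h\right) = - 18 h - 3 V h$)
$\frac{-494 + 492}{j{\left(-13,b \right)} + 228} = \frac{-494 + 492}{\left(-3\right) 19 \left(6 - 13\right) + 228} = - \frac{2}{\left(-3\right) 19 \left(-7\right) + 228} = - \frac{2}{399 + 228} = - \frac{2}{627}$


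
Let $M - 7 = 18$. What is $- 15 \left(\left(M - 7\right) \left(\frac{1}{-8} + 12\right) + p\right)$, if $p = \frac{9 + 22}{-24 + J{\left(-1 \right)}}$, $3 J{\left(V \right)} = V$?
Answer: $- \frac{930645}{292} \approx -3187.1$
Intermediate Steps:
$J{\left(V \right)} = \frac{V}{3}$
$M = 25$ ($M = 7 + 18 = 25$)
$p = - \frac{93}{73}$ ($p = \frac{9 + 22}{-24 + \frac{1}{3} \left(-1\right)} = \frac{31}{-24 - \frac{1}{3}} = \frac{31}{- \frac{73}{3}} = 31 \left(- \frac{3}{73}\right) = - \frac{93}{73} \approx -1.274$)
$- 15 \left(\left(M - 7\right) \left(\frac{1}{-8} + 12\right) + p\right) = - 15 \left(\left(25 - 7\right) \left(\frac{1}{-8} + 12\right) - \frac{93}{73}\right) = - 15 \left(18 \left(- \frac{1}{8} + 12\right) - \frac{93}{73}\right) = - 15 \left(18 \cdot \frac{95}{8} - \frac{93}{73}\right) = - 15 \left(\frac{855}{4} - \frac{93}{73}\right) = \left(-15\right) \frac{62043}{292} = - \frac{930645}{292}$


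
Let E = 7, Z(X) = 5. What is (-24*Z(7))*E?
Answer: -840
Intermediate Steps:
(-24*Z(7))*E = -24*5*7 = -120*7 = -840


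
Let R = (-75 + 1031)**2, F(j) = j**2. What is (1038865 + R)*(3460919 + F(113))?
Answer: 6783421400088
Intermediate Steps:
R = 913936 (R = 956**2 = 913936)
(1038865 + R)*(3460919 + F(113)) = (1038865 + 913936)*(3460919 + 113**2) = 1952801*(3460919 + 12769) = 1952801*3473688 = 6783421400088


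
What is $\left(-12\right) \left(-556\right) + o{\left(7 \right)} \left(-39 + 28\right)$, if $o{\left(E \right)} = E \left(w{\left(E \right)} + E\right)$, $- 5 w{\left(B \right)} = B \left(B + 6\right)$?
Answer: $\frac{37672}{5} \approx 7534.4$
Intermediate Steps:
$w{\left(B \right)} = - \frac{B \left(6 + B\right)}{5}$ ($w{\left(B \right)} = - \frac{B \left(B + 6\right)}{5} = - \frac{B \left(6 + B\right)}{5}$)
$o{\left(E \right)} = E \left(E - \frac{E \left(6 + E\right)}{5}\right)$ ($o{\left(E \right)} = E \left(- \frac{E \left(6 + E\right)}{5} + E\right) = E \left(E - \frac{E \left(6 + E\right)}{5}\right)$)
$\left(-12\right) \left(-556\right) + o{\left(7 \right)} \left(-39 + 28\right) = \left(-12\right) \left(-556\right) + - \frac{7^{2} \left(1 + 7\right)}{5} \left(-39 + 28\right) = 6672 + \left(- \frac{1}{5}\right) 49 \cdot 8 \left(-11\right) = 6672 - - \frac{4312}{5} = 6672 + \frac{4312}{5} = \frac{37672}{5}$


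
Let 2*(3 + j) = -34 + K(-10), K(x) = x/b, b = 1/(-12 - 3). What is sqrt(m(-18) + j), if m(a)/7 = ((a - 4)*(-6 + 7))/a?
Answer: 2*sqrt(143)/3 ≈ 7.9722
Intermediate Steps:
b = -1/15 (b = 1/(-15) = -1/15 ≈ -0.066667)
K(x) = -15*x (K(x) = x/(-1/15) = x*(-15) = -15*x)
j = 55 (j = -3 + (-34 - 15*(-10))/2 = -3 + (-34 + 150)/2 = -3 + (1/2)*116 = -3 + 58 = 55)
m(a) = 7*(-4 + a)/a (m(a) = 7*(((a - 4)*(-6 + 7))/a) = 7*(((-4 + a)*1)/a) = 7*((-4 + a)/a) = 7*(-4 + a)/a)
sqrt(m(-18) + j) = sqrt((7 - 28/(-18)) + 55) = sqrt((7 - 28*(-1/18)) + 55) = sqrt((7 + 14/9) + 55) = sqrt(77/9 + 55) = sqrt(572/9) = 2*sqrt(143)/3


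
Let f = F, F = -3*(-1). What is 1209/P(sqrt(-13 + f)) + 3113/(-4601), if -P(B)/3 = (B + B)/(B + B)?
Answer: -1857316/4601 ≈ -403.68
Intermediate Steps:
F = 3
f = 3
P(B) = -3 (P(B) = -3*(B + B)/(B + B) = -3*2*B/(2*B) = -3*2*B*1/(2*B) = -3*1 = -3)
1209/P(sqrt(-13 + f)) + 3113/(-4601) = 1209/(-3) + 3113/(-4601) = 1209*(-1/3) + 3113*(-1/4601) = -403 - 3113/4601 = -1857316/4601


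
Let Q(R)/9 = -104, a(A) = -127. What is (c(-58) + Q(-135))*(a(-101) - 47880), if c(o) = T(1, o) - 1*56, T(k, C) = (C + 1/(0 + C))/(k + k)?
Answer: 5685805059/116 ≈ 4.9016e+7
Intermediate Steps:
Q(R) = -936 (Q(R) = 9*(-104) = -936)
T(k, C) = (C + 1/C)/(2*k) (T(k, C) = (C + 1/C)/((2*k)) = (C + 1/C)*(1/(2*k)) = (C + 1/C)/(2*k))
c(o) = -56 + (1 + o²)/(2*o) (c(o) = (½)*(1 + o²)/(o*1) - 1*56 = (½)*1*(1 + o²)/o - 56 = (1 + o²)/(2*o) - 56 = -56 + (1 + o²)/(2*o))
(c(-58) + Q(-135))*(a(-101) - 47880) = ((-56 + (½)*(-58) + (½)/(-58)) - 936)*(-127 - 47880) = ((-56 - 29 + (½)*(-1/58)) - 936)*(-48007) = ((-56 - 29 - 1/116) - 936)*(-48007) = (-9861/116 - 936)*(-48007) = -118437/116*(-48007) = 5685805059/116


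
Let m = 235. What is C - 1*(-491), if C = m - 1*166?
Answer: 560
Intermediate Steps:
C = 69 (C = 235 - 1*166 = 235 - 166 = 69)
C - 1*(-491) = 69 - 1*(-491) = 69 + 491 = 560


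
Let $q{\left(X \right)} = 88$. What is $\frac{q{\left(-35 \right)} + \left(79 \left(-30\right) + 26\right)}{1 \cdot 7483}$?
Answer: $- \frac{2256}{7483} \approx -0.30148$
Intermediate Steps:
$\frac{q{\left(-35 \right)} + \left(79 \left(-30\right) + 26\right)}{1 \cdot 7483} = \frac{88 + \left(79 \left(-30\right) + 26\right)}{1 \cdot 7483} = \frac{88 + \left(-2370 + 26\right)}{7483} = \left(88 - 2344\right) \frac{1}{7483} = \left(-2256\right) \frac{1}{7483} = - \frac{2256}{7483}$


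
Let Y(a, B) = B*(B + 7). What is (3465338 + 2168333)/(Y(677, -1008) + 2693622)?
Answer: 5633671/3702630 ≈ 1.5215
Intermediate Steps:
Y(a, B) = B*(7 + B)
(3465338 + 2168333)/(Y(677, -1008) + 2693622) = (3465338 + 2168333)/(-1008*(7 - 1008) + 2693622) = 5633671/(-1008*(-1001) + 2693622) = 5633671/(1009008 + 2693622) = 5633671/3702630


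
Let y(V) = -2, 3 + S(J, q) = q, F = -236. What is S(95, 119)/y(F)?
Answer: -58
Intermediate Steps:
S(J, q) = -3 + q
S(95, 119)/y(F) = (-3 + 119)/(-2) = 116*(-½) = -58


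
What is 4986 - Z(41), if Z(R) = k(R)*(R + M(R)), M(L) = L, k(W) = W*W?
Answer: -132856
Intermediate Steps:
k(W) = W**2
Z(R) = 2*R**3 (Z(R) = R**2*(R + R) = R**2*(2*R) = 2*R**3)
4986 - Z(41) = 4986 - 2*41**3 = 4986 - 2*68921 = 4986 - 1*137842 = 4986 - 137842 = -132856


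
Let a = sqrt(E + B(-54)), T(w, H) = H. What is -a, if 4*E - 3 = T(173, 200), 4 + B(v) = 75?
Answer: -sqrt(487)/2 ≈ -11.034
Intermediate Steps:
B(v) = 71 (B(v) = -4 + 75 = 71)
E = 203/4 (E = 3/4 + (1/4)*200 = 3/4 + 50 = 203/4 ≈ 50.750)
a = sqrt(487)/2 (a = sqrt(203/4 + 71) = sqrt(487/4) = sqrt(487)/2 ≈ 11.034)
-a = -sqrt(487)/2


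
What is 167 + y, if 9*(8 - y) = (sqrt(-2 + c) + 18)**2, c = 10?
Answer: 1243/9 - 8*sqrt(2) ≈ 126.80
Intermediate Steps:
y = 8 - (18 + 2*sqrt(2))**2/9 (y = 8 - (sqrt(-2 + 10) + 18)**2/9 = 8 - (sqrt(8) + 18)**2/9 = 8 - (2*sqrt(2) + 18)**2/9 = 8 - (18 + 2*sqrt(2))**2/9 ≈ -40.203)
167 + y = 167 + (-260/9 - 8*sqrt(2)) = 1243/9 - 8*sqrt(2)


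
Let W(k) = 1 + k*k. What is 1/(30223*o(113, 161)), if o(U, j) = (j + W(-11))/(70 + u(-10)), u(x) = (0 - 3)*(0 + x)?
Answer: 100/8553109 ≈ 1.1692e-5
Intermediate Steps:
u(x) = -3*x
W(k) = 1 + k²
o(U, j) = 61/50 + j/100 (o(U, j) = (j + (1 + (-11)²))/(70 - 3*(-10)) = (j + (1 + 121))/(70 + 30) = (j + 122)/100 = (122 + j)*(1/100) = 61/50 + j/100)
1/(30223*o(113, 161)) = 1/(30223*(61/50 + (1/100)*161)) = 1/(30223*(61/50 + 161/100)) = 1/(30223*(283/100)) = (1/30223)*(100/283) = 100/8553109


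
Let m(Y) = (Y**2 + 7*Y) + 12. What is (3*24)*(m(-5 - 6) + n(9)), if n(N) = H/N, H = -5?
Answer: 3992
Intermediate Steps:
m(Y) = 12 + Y**2 + 7*Y
n(N) = -5/N
(3*24)*(m(-5 - 6) + n(9)) = (3*24)*((12 + (-5 - 6)**2 + 7*(-5 - 6)) - 5/9) = 72*((12 + (-11)**2 + 7*(-11)) - 5*1/9) = 72*((12 + 121 - 77) - 5/9) = 72*(56 - 5/9) = 72*(499/9) = 3992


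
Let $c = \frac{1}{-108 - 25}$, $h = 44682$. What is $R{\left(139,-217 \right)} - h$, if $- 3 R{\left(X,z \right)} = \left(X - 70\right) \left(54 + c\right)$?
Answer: $- \frac{6107869}{133} \approx -45924.0$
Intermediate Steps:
$c = - \frac{1}{133}$ ($c = \frac{1}{-133} = - \frac{1}{133} \approx -0.0075188$)
$R{\left(X,z \right)} = \frac{71810}{57} - \frac{7181 X}{399}$ ($R{\left(X,z \right)} = - \frac{\left(X - 70\right) \left(54 - \frac{1}{133}\right)}{3} = - \frac{\left(-70 + X\right) \frac{7181}{133}}{3} = - \frac{- \frac{71810}{19} + \frac{7181 X}{133}}{3} = \frac{71810}{57} - \frac{7181 X}{399}$)
$R{\left(139,-217 \right)} - h = \left(\frac{71810}{57} - \frac{998159}{399}\right) - 44682 = - \frac{165163}{133} - 44682 = - \frac{6107869}{133}$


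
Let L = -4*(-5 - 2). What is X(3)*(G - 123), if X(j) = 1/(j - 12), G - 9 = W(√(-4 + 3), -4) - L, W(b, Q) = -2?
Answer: 16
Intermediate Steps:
L = 28 (L = -4*(-7) = 28)
G = -21 (G = 9 + (-2 - 1*28) = 9 + (-2 - 28) = 9 - 30 = -21)
X(j) = 1/(-12 + j)
X(3)*(G - 123) = (-21 - 123)/(-12 + 3) = -144/(-9) = -⅑*(-144) = 16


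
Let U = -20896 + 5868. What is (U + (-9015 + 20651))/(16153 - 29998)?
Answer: 3392/13845 ≈ 0.24500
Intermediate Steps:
U = -15028
(U + (-9015 + 20651))/(16153 - 29998) = (-15028 + (-9015 + 20651))/(16153 - 29998) = (-15028 + 11636)/(-13845) = -3392*(-1/13845) = 3392/13845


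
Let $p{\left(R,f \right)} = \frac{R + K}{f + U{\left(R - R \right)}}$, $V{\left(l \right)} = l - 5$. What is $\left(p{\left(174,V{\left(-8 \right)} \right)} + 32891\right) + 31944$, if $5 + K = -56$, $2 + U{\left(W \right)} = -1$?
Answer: $\frac{1037247}{16} \approx 64828.0$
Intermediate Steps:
$U{\left(W \right)} = -3$ ($U{\left(W \right)} = -2 - 1 = -3$)
$V{\left(l \right)} = -5 + l$
$K = -61$ ($K = -5 - 56 = -61$)
$p{\left(R,f \right)} = \frac{-61 + R}{-3 + f}$ ($p{\left(R,f \right)} = \frac{R - 61}{f - 3} = \frac{-61 + R}{-3 + f}$)
$\left(p{\left(174,V{\left(-8 \right)} \right)} + 32891\right) + 31944 = \left(\frac{-61 + 174}{-3 - 13} + 32891\right) + 31944 = \left(\frac{1}{-3 - 13} \cdot 113 + 32891\right) + 31944 = \left(\frac{1}{-16} \cdot 113 + 32891\right) + 31944 = \left(\left(- \frac{1}{16}\right) 113 + 32891\right) + 31944 = \left(- \frac{113}{16} + 32891\right) + 31944 = \frac{526143}{16} + 31944 = \frac{1037247}{16}$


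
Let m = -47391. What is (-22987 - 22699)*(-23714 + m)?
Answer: 3248503030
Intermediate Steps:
(-22987 - 22699)*(-23714 + m) = (-22987 - 22699)*(-23714 - 47391) = -45686*(-71105) = 3248503030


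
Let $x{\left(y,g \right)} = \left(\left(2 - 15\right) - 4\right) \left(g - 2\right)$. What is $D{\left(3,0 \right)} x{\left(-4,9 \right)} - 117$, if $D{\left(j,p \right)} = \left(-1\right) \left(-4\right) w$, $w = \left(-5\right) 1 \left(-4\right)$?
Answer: $-9637$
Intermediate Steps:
$x{\left(y,g \right)} = 34 - 17 g$ ($x{\left(y,g \right)} = \left(\left(2 - 15\right) - 4\right) \left(-2 + g\right) = \left(-13 - 4\right) \left(-2 + g\right) = - 17 \left(-2 + g\right) = 34 - 17 g$)
$w = 20$ ($w = \left(-5\right) \left(-4\right) = 20$)
$D{\left(j,p \right)} = 80$ ($D{\left(j,p \right)} = \left(-1\right) \left(-4\right) 20 = 4 \cdot 20 = 80$)
$D{\left(3,0 \right)} x{\left(-4,9 \right)} - 117 = 80 \left(34 - 153\right) - 117 = 80 \left(-119\right) - 117 = -9520 - 117 = -9637$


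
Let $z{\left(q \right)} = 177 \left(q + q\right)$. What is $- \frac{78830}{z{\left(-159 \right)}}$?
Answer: $\frac{39415}{28143} \approx 1.4005$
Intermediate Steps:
$z{\left(q \right)} = 354 q$ ($z{\left(q \right)} = 177 \cdot 2 q = 354 q$)
$- \frac{78830}{z{\left(-159 \right)}} = - \frac{78830}{354 \left(-159\right)} = - \frac{78830}{-56286} = \left(-78830\right) \left(- \frac{1}{56286}\right) = \frac{39415}{28143}$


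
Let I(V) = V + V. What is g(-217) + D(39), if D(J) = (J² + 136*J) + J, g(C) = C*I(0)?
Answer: 6864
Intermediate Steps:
I(V) = 2*V
g(C) = 0 (g(C) = C*(2*0) = C*0 = 0)
D(J) = J² + 137*J
g(-217) + D(39) = 0 + 39*(137 + 39) = 0 + 39*176 = 0 + 6864 = 6864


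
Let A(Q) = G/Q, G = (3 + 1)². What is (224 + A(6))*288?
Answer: 65280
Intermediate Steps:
G = 16 (G = 4² = 16)
A(Q) = 16/Q
(224 + A(6))*288 = (224 + 16/6)*288 = (224 + 16*(⅙))*288 = (224 + 8/3)*288 = (680/3)*288 = 65280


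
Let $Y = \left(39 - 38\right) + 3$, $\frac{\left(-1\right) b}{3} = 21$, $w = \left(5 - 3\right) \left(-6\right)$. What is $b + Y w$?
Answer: $-111$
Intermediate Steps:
$w = -12$ ($w = 2 \left(-6\right) = -12$)
$b = -63$ ($b = \left(-3\right) 21 = -63$)
$Y = 4$ ($Y = 1 + 3 = 4$)
$b + Y w = -63 + 4 \left(-12\right) = -63 - 48 = -111$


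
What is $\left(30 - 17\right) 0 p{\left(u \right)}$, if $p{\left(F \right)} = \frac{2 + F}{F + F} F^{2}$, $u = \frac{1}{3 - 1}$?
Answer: $0$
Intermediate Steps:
$u = \frac{1}{2} \approx 0.5$
$p{\left(F \right)} = \frac{F \left(2 + F\right)}{2}$ ($p{\left(F \right)} = \frac{2 + F}{2 F} F^{2} = \frac{F \left(2 + F\right)}{2}$)
$\left(30 - 17\right) 0 p{\left(u \right)} = \left(30 - 17\right) 0 \cdot \frac{1}{2} \cdot \frac{1}{2} \left(2 + \frac{1}{2}\right) = 13 \cdot 0 \cdot \frac{1}{2} \cdot \frac{1}{2} \cdot \frac{5}{2} = 0 \cdot \frac{5}{8} = 0$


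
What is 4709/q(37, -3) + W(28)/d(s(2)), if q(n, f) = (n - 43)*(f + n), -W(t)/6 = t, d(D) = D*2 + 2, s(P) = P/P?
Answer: -781/12 ≈ -65.083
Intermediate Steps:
s(P) = 1
d(D) = 2 + 2*D (d(D) = 2*D + 2 = 2 + 2*D)
W(t) = -6*t
q(n, f) = (-43 + n)*(f + n)
4709/q(37, -3) + W(28)/d(s(2)) = 4709/(37² - 43*(-3) - 43*37 - 3*37) + (-6*28)/(2 + 2*1) = 4709/(1369 + 129 - 1591 - 111) - 168/(2 + 2) = 4709/(-204) - 168/4 = 4709*(-1/204) - 168*¼ = -277/12 - 42 = -781/12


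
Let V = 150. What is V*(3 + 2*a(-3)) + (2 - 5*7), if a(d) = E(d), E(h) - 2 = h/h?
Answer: 1317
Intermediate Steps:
E(h) = 3 (E(h) = 2 + h/h = 2 + 1 = 3)
a(d) = 3
V*(3 + 2*a(-3)) + (2 - 5*7) = 150*(3 + 2*3) + (2 - 5*7) = 150*(3 + 6) + (2 - 35) = 150*9 - 33 = 1350 - 33 = 1317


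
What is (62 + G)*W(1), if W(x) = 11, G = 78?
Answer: 1540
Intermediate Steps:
(62 + G)*W(1) = (62 + 78)*11 = 140*11 = 1540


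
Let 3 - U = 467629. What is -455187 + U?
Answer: -922813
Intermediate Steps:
U = -467626 (U = 3 - 1*467629 = 3 - 467629 = -467626)
-455187 + U = -455187 - 467626 = -922813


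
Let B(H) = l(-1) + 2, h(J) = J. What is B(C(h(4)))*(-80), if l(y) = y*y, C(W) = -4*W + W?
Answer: -240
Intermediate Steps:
C(W) = -3*W
l(y) = y²
B(H) = 3 (B(H) = (-1)² + 2 = 1 + 2 = 3)
B(C(h(4)))*(-80) = 3*(-80) = -240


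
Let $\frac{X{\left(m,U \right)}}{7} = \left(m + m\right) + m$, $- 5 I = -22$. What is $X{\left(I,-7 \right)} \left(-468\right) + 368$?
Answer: $- \frac{214376}{5} \approx -42875.0$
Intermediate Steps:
$I = \frac{22}{5}$ ($I = \left(- \frac{1}{5}\right) \left(-22\right) = \frac{22}{5} \approx 4.4$)
$X{\left(m,U \right)} = 21 m$ ($X{\left(m,U \right)} = 7 \left(\left(m + m\right) + m\right) = 7 \left(2 m + m\right) = 7 \cdot 3 m = 21 m$)
$X{\left(I,-7 \right)} \left(-468\right) + 368 = 21 \cdot \frac{22}{5} \left(-468\right) + 368 = \frac{462}{5} \left(-468\right) + 368 = - \frac{216216}{5} + 368 = - \frac{214376}{5}$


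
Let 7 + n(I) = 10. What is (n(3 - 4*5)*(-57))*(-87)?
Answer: 14877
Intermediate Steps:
n(I) = 3 (n(I) = -7 + 10 = 3)
(n(3 - 4*5)*(-57))*(-87) = (3*(-57))*(-87) = -171*(-87) = 14877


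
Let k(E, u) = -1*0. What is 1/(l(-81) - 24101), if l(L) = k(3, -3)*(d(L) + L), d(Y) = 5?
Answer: -1/24101 ≈ -4.1492e-5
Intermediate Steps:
k(E, u) = 0
l(L) = 0 (l(L) = 0*(5 + L) = 0)
1/(l(-81) - 24101) = 1/(0 - 24101) = 1/(-24101) = -1/24101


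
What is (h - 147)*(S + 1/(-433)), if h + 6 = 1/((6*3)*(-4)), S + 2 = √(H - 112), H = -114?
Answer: 3183913/10392 - 11017*I*√226/72 ≈ 306.38 - 2300.3*I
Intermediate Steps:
S = -2 + I*√226 (S = -2 + √(-114 - 112) = -2 + √(-226) = -2 + I*√226 ≈ -2.0 + 15.033*I)
h = -433/72 (h = -6 + 1/((6*3)*(-4)) = -6 + 1/(18*(-4)) = -6 + 1/(-72) = -6 - 1/72 = -433/72 ≈ -6.0139)
(h - 147)*(S + 1/(-433)) = (-433/72 - 147)*((-2 + I*√226) + 1/(-433)) = -11017*((-2 + I*√226) - 1/433)/72 = -11017*(-867/433 + I*√226)/72 = 3183913/10392 - 11017*I*√226/72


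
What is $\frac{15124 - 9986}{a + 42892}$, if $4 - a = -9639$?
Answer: $\frac{734}{7505} \approx 0.097801$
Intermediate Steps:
$a = 9643$ ($a = 4 - -9639 = 4 + 9639 = 9643$)
$\frac{15124 - 9986}{a + 42892} = \frac{15124 - 9986}{9643 + 42892} = \frac{5138}{52535} = 5138 \cdot \frac{1}{52535} = \frac{734}{7505}$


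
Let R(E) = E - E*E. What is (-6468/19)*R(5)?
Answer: 129360/19 ≈ 6808.4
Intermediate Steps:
R(E) = E - E²
(-6468/19)*R(5) = (-6468/19)*(5*(1 - 1*5)) = (-6468/19)*(5*(1 - 5)) = (-98*66/19)*(5*(-4)) = -6468/19*(-20) = 129360/19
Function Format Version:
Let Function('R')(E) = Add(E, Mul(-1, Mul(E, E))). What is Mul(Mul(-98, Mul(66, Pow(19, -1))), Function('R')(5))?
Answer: Rational(129360, 19) ≈ 6808.4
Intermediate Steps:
Function('R')(E) = Add(E, Mul(-1, Pow(E, 2)))
Mul(Mul(-98, Mul(66, Pow(19, -1))), Function('R')(5)) = Mul(Mul(-98, Mul(66, Pow(19, -1))), Mul(5, Add(1, Mul(-1, 5)))) = Mul(Mul(-98, Mul(66, Rational(1, 19))), Mul(5, Add(1, -5))) = Mul(Mul(-98, Rational(66, 19)), Mul(5, -4)) = Mul(Rational(-6468, 19), -20) = Rational(129360, 19)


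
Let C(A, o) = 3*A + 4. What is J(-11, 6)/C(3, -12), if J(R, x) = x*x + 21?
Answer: 57/13 ≈ 4.3846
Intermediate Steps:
J(R, x) = 21 + x² (J(R, x) = x² + 21 = 21 + x²)
C(A, o) = 4 + 3*A
J(-11, 6)/C(3, -12) = (21 + 6²)/(4 + 3*3) = (21 + 36)/(4 + 9) = 57/13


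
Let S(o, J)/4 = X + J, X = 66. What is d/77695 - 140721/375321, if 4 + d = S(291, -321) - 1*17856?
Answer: -1201291905/1944037673 ≈ -0.61794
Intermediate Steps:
S(o, J) = 264 + 4*J (S(o, J) = 4*(66 + J) = 264 + 4*J)
d = -18880 (d = -4 + ((264 + 4*(-321)) - 1*17856) = -4 + ((264 - 1284) - 17856) = -4 + (-1020 - 17856) = -4 - 18876 = -18880)
d/77695 - 140721/375321 = -18880/77695 - 140721/375321 = -18880*1/77695 - 140721*1/375321 = -3776/15539 - 46907/125107 = -1201291905/1944037673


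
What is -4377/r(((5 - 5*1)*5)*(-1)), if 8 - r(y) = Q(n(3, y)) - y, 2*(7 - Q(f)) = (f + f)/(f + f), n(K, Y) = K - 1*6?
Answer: -2918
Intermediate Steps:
n(K, Y) = -6 + K (n(K, Y) = K - 6 = -6 + K)
Q(f) = 13/2 (Q(f) = 7 - (f + f)/(2*(f + f)) = 7 - 2*f/(2*(2*f)) = 7 - 2*f*1/(2*f)/2 = 7 - ½*1 = 7 - ½ = 13/2)
r(y) = 3/2 + y (r(y) = 8 - (13/2 - y) = 8 + (-13/2 + y) = 3/2 + y)
-4377/r(((5 - 5*1)*5)*(-1)) = -4377/(3/2 + ((5 - 5*1)*5)*(-1)) = -4377/(3/2 + ((5 - 5)*5)*(-1)) = -4377/(3/2 + (0*5)*(-1)) = -4377/(3/2 + 0*(-1)) = -4377/(3/2 + 0) = -4377/3/2 = -4377*⅔ = -2918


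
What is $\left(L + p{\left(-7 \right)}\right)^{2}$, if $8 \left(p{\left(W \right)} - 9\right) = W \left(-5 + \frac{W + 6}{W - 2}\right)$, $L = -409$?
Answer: $\frac{50737129}{324} \approx 1.566 \cdot 10^{5}$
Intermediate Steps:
$p{\left(W \right)} = 9 + \frac{W \left(-5 + \frac{6 + W}{-2 + W}\right)}{8}$ ($p{\left(W \right)} = 9 + \frac{W \left(-5 + \frac{W + 6}{W - 2}\right)}{8} = 9 + \frac{W \left(-5 + \frac{6 + W}{-2 + W}\right)}{8}$)
$\left(L + p{\left(-7 \right)}\right)^{2} = \left(-409 + \frac{-36 - \left(-7\right)^{2} + 22 \left(-7\right)}{2 \left(-2 - 7\right)}\right)^{2} = \left(-409 + \frac{-36 - 49 - 154}{2 \left(-9\right)}\right)^{2} = \left(-409 + \frac{1}{2} \left(- \frac{1}{9}\right) \left(-36 - 49 - 154\right)\right)^{2} = \left(-409 + \frac{1}{2} \left(- \frac{1}{9}\right) \left(-239\right)\right)^{2} = \left(-409 + \frac{239}{18}\right)^{2} = \left(- \frac{7123}{18}\right)^{2} = \frac{50737129}{324}$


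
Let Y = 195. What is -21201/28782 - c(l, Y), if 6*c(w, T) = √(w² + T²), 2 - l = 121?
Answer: -7067/9594 - √52186/6 ≈ -38.810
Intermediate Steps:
l = -119 (l = 2 - 1*121 = 2 - 121 = -119)
c(w, T) = √(T² + w²)/6 (c(w, T) = √(w² + T²)/6 = √(T² + w²)/6)
-21201/28782 - c(l, Y) = -21201/28782 - √(195² + (-119)²)/6 = -21201*1/28782 - √(38025 + 14161)/6 = -7067/9594 - √52186/6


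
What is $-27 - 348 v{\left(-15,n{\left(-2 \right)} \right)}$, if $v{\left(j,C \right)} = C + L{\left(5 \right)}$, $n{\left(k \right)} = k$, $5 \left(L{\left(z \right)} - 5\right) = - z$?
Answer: $-723$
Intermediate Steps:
$L{\left(z \right)} = 5 - \frac{z}{5}$ ($L{\left(z \right)} = 5 + \frac{\left(-1\right) z}{5} = 5 - \frac{z}{5}$)
$v{\left(j,C \right)} = 4 + C$ ($v{\left(j,C \right)} = C + \left(5 - 1\right) = C + 4 = 4 + C$)
$-27 - 348 v{\left(-15,n{\left(-2 \right)} \right)} = -27 - 348 \left(4 - 2\right) = -27 - 696 = -723$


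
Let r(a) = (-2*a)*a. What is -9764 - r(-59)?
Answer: -2802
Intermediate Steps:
r(a) = -2*a²
-9764 - r(-59) = -9764 - (-2)*(-59)² = -9764 - (-2)*3481 = -9764 - 1*(-6962) = -9764 + 6962 = -2802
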